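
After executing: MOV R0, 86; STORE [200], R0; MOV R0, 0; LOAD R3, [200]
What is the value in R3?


Register and memory trace:
  MOV R0, 86  → R0 = 86
  STORE [200], R0  → mem[200] = 86
  MOV R0, 0  → R0 = 0
  LOAD R3, [200]  → R3 = mem[200] = 86
Final: R3 = 86

86


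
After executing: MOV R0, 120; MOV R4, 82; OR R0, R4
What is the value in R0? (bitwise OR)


Register state trace:
  MOV R0, 120  → R0 = 120 (0b01111000)
  MOV R4, 82  → R4 = 82 (0b01010010)
  OR R0, R4   → R0 = 120 OR 82 = 122 (0b01111010)
Final: R0 = 122

122


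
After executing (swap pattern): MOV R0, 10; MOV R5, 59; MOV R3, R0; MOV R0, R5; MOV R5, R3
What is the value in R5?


Register state trace (swap pattern):
  MOV R0, 10  → R0 = 10
  MOV R5, 59  → R5 = 59
  MOV R3, R0  → R3 = 10  (save R0)
  MOV R0, R5  → R0 = 59  (R0 gets R5's value)
  MOV R5, R3  → R5 = 10  (R5 gets saved value)
Final: R5 = 10

10


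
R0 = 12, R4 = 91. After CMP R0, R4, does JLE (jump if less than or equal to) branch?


Trace:
  R0 = 12, R4 = 91
  CMP R0, R4  → compares 12 vs 91
  JLE checks: is 12 less than or equal to 91?
  12 < 91, so condition is true
Branch taken: Yes

Yes


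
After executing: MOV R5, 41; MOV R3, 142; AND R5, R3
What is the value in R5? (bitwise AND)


Register state trace:
  MOV R5, 41  → R5 = 41 (0b00101001)
  MOV R3, 142  → R3 = 142 (0b10001110)
  AND R5, R3  → R5 = 41 AND 142 = 8 (0b00001000)
Final: R5 = 8

8


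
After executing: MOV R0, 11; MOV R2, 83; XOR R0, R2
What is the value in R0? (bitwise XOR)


Register state trace:
  MOV R0, 11  → R0 = 11 (0b00001011)
  MOV R2, 83  → R2 = 83 (0b01010011)
  XOR R0, R2  → R0 = 11 XOR 83 = 88 (0b01011000)
Final: R0 = 88

88


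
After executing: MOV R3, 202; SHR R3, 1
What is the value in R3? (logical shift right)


Register state trace:
  MOV R3, 202  → R3 = 202
  SHR R3, 1  → R3 = 202 >> 1 = 202 // 2^1 = 101
Final: R3 = 101

101


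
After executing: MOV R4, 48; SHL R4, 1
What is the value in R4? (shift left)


Register state trace:
  MOV R4, 48  → R4 = 48
  SHL R4, 1  → R4 = 48 << 1 = 48 * 2^1 = 96
Final: R4 = 96

96


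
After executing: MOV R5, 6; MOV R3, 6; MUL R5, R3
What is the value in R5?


Register state trace:
  MOV R5, 6  → R5 = 6
  MOV R3, 6  → R3 = 6
  MUL R5, R3  → R5 = 6 * 6 = 36
Final: R5 = 36

36


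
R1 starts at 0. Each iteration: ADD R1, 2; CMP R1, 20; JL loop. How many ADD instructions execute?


Loop trace (R1 starts at 0, target 20, step 2):
  ADD #1: R1 = 0 + 2 = 2  → 2 < 20, loop
  ADD #2: R1 = 2 + 2 = 4  → 4 < 20, loop
  ADD #3: R1 = 4 + 2 = 6  → 6 < 20, loop
  ADD #4: R1 = 6 + 2 = 8  → 8 < 20, loop
  ADD #5: R1 = 8 + 2 = 10  → 10 < 20, loop
  ADD #6: R1 = 10 + 2 = 12  → 12 < 20, loop
  ADD #7: R1 = 12 + 2 = 14  → 14 < 20, loop
  ADD #8: R1 = 14 + 2 = 16  → 16 < 20, loop
  ADD #9: R1 = 16 + 2 = 18  → 18 < 20, loop
  ADD #10: R1 = 18 + 2 = 20  → 20 >= 20, exit
Total ADD instructions: 10

10


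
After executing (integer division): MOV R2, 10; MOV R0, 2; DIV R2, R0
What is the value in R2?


Register state trace:
  MOV R2, 10  → R2 = 10
  MOV R0, 2  → R0 = 2
  DIV R2, R0  → R2 = 10 // 2 = 5
Final: R2 = 5

5


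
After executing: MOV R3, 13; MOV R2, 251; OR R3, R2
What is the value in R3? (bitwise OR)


Register state trace:
  MOV R3, 13  → R3 = 13 (0b00001101)
  MOV R2, 251  → R2 = 251 (0b11111011)
  OR R3, R2   → R3 = 13 OR 251 = 255 (0b11111111)
Final: R3 = 255

255


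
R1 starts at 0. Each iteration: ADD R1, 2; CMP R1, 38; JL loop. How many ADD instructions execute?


Loop trace (R1 starts at 0, target 38, step 2):
  ADD #1: R1 = 0 + 2 = 2  → 2 < 38, loop
  ADD #2: R1 = 2 + 2 = 4  → 4 < 38, loop
  ADD #3: R1 = 4 + 2 = 6  → 6 < 38, loop
  ADD #4: R1 = 6 + 2 = 8  → 8 < 38, loop
  ADD #5: R1 = 8 + 2 = 10  → 10 < 38, loop
  ADD #6: R1 = 10 + 2 = 12  → 12 < 38, loop
  ADD #7: R1 = 12 + 2 = 14  → 14 < 38, loop
  ADD #8: R1 = 14 + 2 = 16  → 16 < 38, loop
  ADD #9: R1 = 16 + 2 = 18  → 18 < 38, loop
  ADD #10: R1 = 18 + 2 = 20  → 20 < 38, loop
  ADD #11: R1 = 20 + 2 = 22  → 22 < 38, loop
  ADD #12: R1 = 22 + 2 = 24  → 24 < 38, loop
  ADD #13: R1 = 24 + 2 = 26  → 26 < 38, loop
  ADD #14: R1 = 26 + 2 = 28  → 28 < 38, loop
  ADD #15: R1 = 28 + 2 = 30  → 30 < 38, loop
  ADD #16: R1 = 30 + 2 = 32  → 32 < 38, loop
  ADD #17: R1 = 32 + 2 = 34  → 34 < 38, loop
  ADD #18: R1 = 34 + 2 = 36  → 36 < 38, loop
  ADD #19: R1 = 36 + 2 = 38  → 38 >= 38, exit
Total ADD instructions: 19

19


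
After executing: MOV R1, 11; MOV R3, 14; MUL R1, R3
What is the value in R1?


Register state trace:
  MOV R1, 11  → R1 = 11
  MOV R3, 14  → R3 = 14
  MUL R1, R3  → R1 = 11 * 14 = 154
Final: R1 = 154

154


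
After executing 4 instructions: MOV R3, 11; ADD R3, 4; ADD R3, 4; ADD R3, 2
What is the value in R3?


Register state trace:
  MOV R3, 11  → R3 = 11
  ADD R3, 4  → R3 = 11 + 4 = 15
  ADD R3, 4  → R3 = 15 + 4 = 19
  ADD R3, 2  → R3 = 19 + 2 = 21
Final: R3 = 21

21


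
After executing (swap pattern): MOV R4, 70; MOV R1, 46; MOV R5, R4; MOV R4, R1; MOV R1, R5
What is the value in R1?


Register state trace (swap pattern):
  MOV R4, 70  → R4 = 70
  MOV R1, 46  → R1 = 46
  MOV R5, R4  → R5 = 70  (save R4)
  MOV R4, R1  → R4 = 46  (R4 gets R1's value)
  MOV R1, R5  → R1 = 70  (R1 gets saved value)
Final: R1 = 70

70


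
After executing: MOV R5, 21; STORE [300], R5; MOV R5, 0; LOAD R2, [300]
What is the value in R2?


Register and memory trace:
  MOV R5, 21  → R5 = 21
  STORE [300], R5  → mem[300] = 21
  MOV R5, 0  → R5 = 0
  LOAD R2, [300]  → R2 = mem[300] = 21
Final: R2 = 21

21


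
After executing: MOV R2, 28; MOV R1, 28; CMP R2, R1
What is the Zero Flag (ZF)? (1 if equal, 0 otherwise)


Register state trace:
  MOV R2, 28  → R2 = 28
  MOV R1, 28  → R1 = 28
  CMP R2, R1  → computes 28 - 28 = 0
  Result is zero, so values are equal
ZF = 1

1


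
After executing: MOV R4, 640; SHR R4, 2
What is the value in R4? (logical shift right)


Register state trace:
  MOV R4, 640  → R4 = 640
  SHR R4, 2  → R4 = 640 >> 2 = 640 // 2^2 = 160
Final: R4 = 160

160


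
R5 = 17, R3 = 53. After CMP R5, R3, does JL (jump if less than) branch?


Trace:
  R5 = 17, R3 = 53
  CMP R5, R3  → compares 17 vs 53
  JL checks: is 17 less than 53?
  17 < 53, so condition is true
Branch taken: Yes

Yes


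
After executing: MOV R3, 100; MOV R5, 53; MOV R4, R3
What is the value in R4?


Register state trace:
  MOV R3, 100  → R3 = 100
  MOV R5, 53  → R5 = 53
  MOV R4, R3  → R4 = 100
Final: R4 = 100

100


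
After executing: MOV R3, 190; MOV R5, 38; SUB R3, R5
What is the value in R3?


Register state trace:
  MOV R3, 190  → R3 = 190
  MOV R5, 38  → R5 = 38
  SUB R3, R5  → R3 = 190 - 38 = 152
Final: R3 = 152

152


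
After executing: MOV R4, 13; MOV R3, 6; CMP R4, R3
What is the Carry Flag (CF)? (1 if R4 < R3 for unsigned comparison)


Register state trace:
  MOV R4, 13  → R4 = 13
  MOV R3, 6  → R3 = 6
  CMP R4, R3  → unsigned 13 - 6: no borrow
  13 >= 6, so CF = 0
CF = 0

0


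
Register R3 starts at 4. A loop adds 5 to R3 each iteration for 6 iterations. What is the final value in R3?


Starting value: R3 = 4
  Iter 1: R3 = 4 + 5 = 9
  Iter 2: R3 = 9 + 5 = 14
  Iter 3: R3 = 14 + 5 = 19
  Iter 4: R3 = 19 + 5 = 24
  Iter 5: R3 = 24 + 5 = 29
  Iter 6: R3 = 29 + 5 = 34
Final: R3 = 34

34


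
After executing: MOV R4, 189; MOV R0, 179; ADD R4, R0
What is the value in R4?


Register state trace:
  MOV R4, 189  → R4 = 189
  MOV R0, 179  → R0 = 179
  ADD R4, R0  → R4 = 189 + 179 = 368
Final: R4 = 368

368


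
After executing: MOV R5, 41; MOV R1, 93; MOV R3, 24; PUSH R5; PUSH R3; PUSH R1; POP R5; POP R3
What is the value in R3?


Stack trace (top is rightmost):
  MOV R5, 41  → R5 = 41
  MOV R1, 93  → R1 = 93
  MOV R3, 24  → R3 = 24
  PUSH R5  → stack: [41]
  PUSH R3  → stack: [41, 24]
  PUSH R1  → stack: [41, 24, 93]
  POP R5  → R5 = 93, stack: [41, 24]
  POP R3  → R3 = 24, stack: [41]
Final: R3 = 24

24


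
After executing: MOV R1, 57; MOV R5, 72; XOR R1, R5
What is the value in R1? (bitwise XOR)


Register state trace:
  MOV R1, 57  → R1 = 57 (0b00111001)
  MOV R5, 72  → R5 = 72 (0b01001000)
  XOR R1, R5  → R1 = 57 XOR 72 = 113 (0b01110001)
Final: R1 = 113

113


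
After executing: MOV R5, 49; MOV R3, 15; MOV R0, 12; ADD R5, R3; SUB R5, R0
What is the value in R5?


Register state trace:
  MOV R5, 49  → R5 = 49
  MOV R3, 15  → R3 = 15
  MOV R0, 12  → R0 = 12
  ADD R5, R3  → R5 = 49 + 15 = 64
  SUB R5, R0  → R5 = 64 - 12 = 52
Final: R5 = 52

52


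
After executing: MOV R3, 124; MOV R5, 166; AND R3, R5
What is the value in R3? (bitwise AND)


Register state trace:
  MOV R3, 124  → R3 = 124 (0b01111100)
  MOV R5, 166  → R5 = 166 (0b10100110)
  AND R3, R5  → R3 = 124 AND 166 = 36 (0b00100100)
Final: R3 = 36

36


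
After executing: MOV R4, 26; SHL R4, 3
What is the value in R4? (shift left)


Register state trace:
  MOV R4, 26  → R4 = 26
  SHL R4, 3  → R4 = 26 << 3 = 26 * 2^3 = 208
Final: R4 = 208

208


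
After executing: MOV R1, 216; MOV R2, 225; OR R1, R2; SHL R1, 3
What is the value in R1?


Register state trace:
  MOV R1, 216  → R1 = 216 (0b11011000)
  MOV R2, 225  → R2 = 225 (0b11100001)
  OR R1, R2  → R1 = 216 OR 225 = 249 (0b11111001)
  SHL R1, 3  → R1 = 249 << 3 = 1992
Final: R1 = 1992

1992


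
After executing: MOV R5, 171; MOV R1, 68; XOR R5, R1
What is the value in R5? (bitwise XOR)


Register state trace:
  MOV R5, 171  → R5 = 171 (0b10101011)
  MOV R1, 68  → R1 = 68 (0b01000100)
  XOR R5, R1  → R5 = 171 XOR 68 = 239 (0b11101111)
Final: R5 = 239

239


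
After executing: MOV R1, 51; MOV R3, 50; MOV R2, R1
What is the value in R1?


Register state trace:
  MOV R1, 51  → R1 = 51
  MOV R3, 50  → R3 = 50
  MOV R2, R1  → R2 = 51
Final: R1 = 51

51


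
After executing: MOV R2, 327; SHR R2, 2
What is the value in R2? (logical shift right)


Register state trace:
  MOV R2, 327  → R2 = 327
  SHR R2, 2  → R2 = 327 >> 2 = 327 // 2^2 = 81
Final: R2 = 81

81


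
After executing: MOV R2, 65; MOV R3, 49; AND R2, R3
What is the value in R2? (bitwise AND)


Register state trace:
  MOV R2, 65  → R2 = 65 (0b01000001)
  MOV R3, 49  → R3 = 49 (0b00110001)
  AND R2, R3  → R2 = 65 AND 49 = 1 (0b00000001)
Final: R2 = 1

1


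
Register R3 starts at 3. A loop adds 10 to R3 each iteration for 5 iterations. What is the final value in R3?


Starting value: R3 = 3
  Iter 1: R3 = 3 + 10 = 13
  Iter 2: R3 = 13 + 10 = 23
  Iter 3: R3 = 23 + 10 = 33
  Iter 4: R3 = 33 + 10 = 43
  Iter 5: R3 = 43 + 10 = 53
Final: R3 = 53

53


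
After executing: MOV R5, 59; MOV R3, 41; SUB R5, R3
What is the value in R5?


Register state trace:
  MOV R5, 59  → R5 = 59
  MOV R3, 41  → R3 = 41
  SUB R5, R3  → R5 = 59 - 41 = 18
Final: R5 = 18

18


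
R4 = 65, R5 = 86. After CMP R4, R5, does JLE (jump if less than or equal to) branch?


Trace:
  R4 = 65, R5 = 86
  CMP R4, R5  → compares 65 vs 86
  JLE checks: is 65 less than or equal to 86?
  65 < 86, so condition is true
Branch taken: Yes

Yes


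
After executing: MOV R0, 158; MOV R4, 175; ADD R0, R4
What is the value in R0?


Register state trace:
  MOV R0, 158  → R0 = 158
  MOV R4, 175  → R4 = 175
  ADD R0, R4  → R0 = 158 + 175 = 333
Final: R0 = 333

333


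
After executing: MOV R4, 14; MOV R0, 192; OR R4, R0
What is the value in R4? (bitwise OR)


Register state trace:
  MOV R4, 14  → R4 = 14 (0b00001110)
  MOV R0, 192  → R0 = 192 (0b11000000)
  OR R4, R0   → R4 = 14 OR 192 = 206 (0b11001110)
Final: R4 = 206

206


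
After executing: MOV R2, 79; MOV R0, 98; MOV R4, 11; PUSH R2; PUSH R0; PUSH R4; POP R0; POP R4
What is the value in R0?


Stack trace (top is rightmost):
  MOV R2, 79  → R2 = 79
  MOV R0, 98  → R0 = 98
  MOV R4, 11  → R4 = 11
  PUSH R2  → stack: [79]
  PUSH R0  → stack: [79, 98]
  PUSH R4  → stack: [79, 98, 11]
  POP R0  → R0 = 11, stack: [79, 98]
  POP R4  → R4 = 98, stack: [79]
Final: R0 = 11

11


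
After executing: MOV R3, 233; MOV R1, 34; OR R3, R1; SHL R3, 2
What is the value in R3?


Register state trace:
  MOV R3, 233  → R3 = 233 (0b11101001)
  MOV R1, 34  → R1 = 34 (0b00100010)
  OR R3, R1  → R3 = 233 OR 34 = 235 (0b11101011)
  SHL R3, 2  → R3 = 235 << 2 = 940
Final: R3 = 940

940


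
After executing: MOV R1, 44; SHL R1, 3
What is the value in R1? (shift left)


Register state trace:
  MOV R1, 44  → R1 = 44
  SHL R1, 3  → R1 = 44 << 3 = 44 * 2^3 = 352
Final: R1 = 352

352


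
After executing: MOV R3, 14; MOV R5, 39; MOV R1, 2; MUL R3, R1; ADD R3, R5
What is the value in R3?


Register state trace:
  MOV R3, 14  → R3 = 14
  MOV R5, 39  → R5 = 39
  MOV R1, 2  → R1 = 2
  MUL R3, R1  → R3 = 14 * 2 = 28
  ADD R3, R5  → R3 = 28 + 39 = 67
Final: R3 = 67

67


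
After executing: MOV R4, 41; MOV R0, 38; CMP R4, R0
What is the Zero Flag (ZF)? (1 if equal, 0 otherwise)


Register state trace:
  MOV R4, 41  → R4 = 41
  MOV R0, 38  → R0 = 38
  CMP R4, R0  → computes 41 - 38 = 3
  Result is nonzero, so values are not equal
ZF = 0

0


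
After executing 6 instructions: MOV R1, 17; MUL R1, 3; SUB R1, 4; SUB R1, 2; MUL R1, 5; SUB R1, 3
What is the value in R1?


Register state trace:
  MOV R1, 17  → R1 = 17
  MUL R1, 3  → R1 = 17 * 3 = 51
  SUB R1, 4  → R1 = 51 - 4 = 47
  SUB R1, 2  → R1 = 47 - 2 = 45
  MUL R1, 5  → R1 = 45 * 5 = 225
  SUB R1, 3  → R1 = 225 - 3 = 222
Final: R1 = 222

222


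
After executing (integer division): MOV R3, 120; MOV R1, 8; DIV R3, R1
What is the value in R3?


Register state trace:
  MOV R3, 120  → R3 = 120
  MOV R1, 8  → R1 = 8
  DIV R3, R1  → R3 = 120 // 8 = 15
Final: R3 = 15

15


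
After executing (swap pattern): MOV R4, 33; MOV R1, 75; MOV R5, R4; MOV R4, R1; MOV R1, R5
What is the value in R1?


Register state trace (swap pattern):
  MOV R4, 33  → R4 = 33
  MOV R1, 75  → R1 = 75
  MOV R5, R4  → R5 = 33  (save R4)
  MOV R4, R1  → R4 = 75  (R4 gets R1's value)
  MOV R1, R5  → R1 = 33  (R1 gets saved value)
Final: R1 = 33

33


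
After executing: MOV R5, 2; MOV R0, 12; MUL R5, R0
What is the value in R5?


Register state trace:
  MOV R5, 2  → R5 = 2
  MOV R0, 12  → R0 = 12
  MUL R5, R0  → R5 = 2 * 12 = 24
Final: R5 = 24

24


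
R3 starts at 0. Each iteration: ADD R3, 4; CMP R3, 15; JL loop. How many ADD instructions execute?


Loop trace (R3 starts at 0, target 15, step 4):
  ADD #1: R3 = 0 + 4 = 4  → 4 < 15, loop
  ADD #2: R3 = 4 + 4 = 8  → 8 < 15, loop
  ADD #3: R3 = 8 + 4 = 12  → 12 < 15, loop
  ADD #4: R3 = 12 + 4 = 16  → 16 >= 15, exit
Total ADD instructions: 4

4


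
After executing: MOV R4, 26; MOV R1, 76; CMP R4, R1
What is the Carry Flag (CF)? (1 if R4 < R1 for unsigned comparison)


Register state trace:
  MOV R4, 26  → R4 = 26
  MOV R1, 76  → R1 = 76
  CMP R4, R1  → unsigned 26 - 76: borrow occurs
  26 < 76, so CF = 1
CF = 1

1


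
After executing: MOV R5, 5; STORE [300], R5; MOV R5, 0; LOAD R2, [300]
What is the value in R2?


Register and memory trace:
  MOV R5, 5  → R5 = 5
  STORE [300], R5  → mem[300] = 5
  MOV R5, 0  → R5 = 0
  LOAD R2, [300]  → R2 = mem[300] = 5
Final: R2 = 5

5


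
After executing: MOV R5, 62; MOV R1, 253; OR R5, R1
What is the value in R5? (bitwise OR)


Register state trace:
  MOV R5, 62  → R5 = 62 (0b00111110)
  MOV R1, 253  → R1 = 253 (0b11111101)
  OR R5, R1   → R5 = 62 OR 253 = 255 (0b11111111)
Final: R5 = 255

255


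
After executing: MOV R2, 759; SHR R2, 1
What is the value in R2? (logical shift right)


Register state trace:
  MOV R2, 759  → R2 = 759
  SHR R2, 1  → R2 = 759 >> 1 = 759 // 2^1 = 379
Final: R2 = 379

379


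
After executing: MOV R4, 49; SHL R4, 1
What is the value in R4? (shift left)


Register state trace:
  MOV R4, 49  → R4 = 49
  SHL R4, 1  → R4 = 49 << 1 = 49 * 2^1 = 98
Final: R4 = 98

98


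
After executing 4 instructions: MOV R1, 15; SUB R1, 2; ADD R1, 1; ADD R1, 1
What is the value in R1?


Register state trace:
  MOV R1, 15  → R1 = 15
  SUB R1, 2  → R1 = 15 - 2 = 13
  ADD R1, 1  → R1 = 13 + 1 = 14
  ADD R1, 1  → R1 = 14 + 1 = 15
Final: R1 = 15

15


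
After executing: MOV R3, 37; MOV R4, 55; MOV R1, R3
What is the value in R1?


Register state trace:
  MOV R3, 37  → R3 = 37
  MOV R4, 55  → R4 = 55
  MOV R1, R3  → R1 = 37
Final: R1 = 37

37


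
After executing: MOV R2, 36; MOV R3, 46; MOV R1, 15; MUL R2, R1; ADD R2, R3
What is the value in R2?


Register state trace:
  MOV R2, 36  → R2 = 36
  MOV R3, 46  → R3 = 46
  MOV R1, 15  → R1 = 15
  MUL R2, R1  → R2 = 36 * 15 = 540
  ADD R2, R3  → R2 = 540 + 46 = 586
Final: R2 = 586

586


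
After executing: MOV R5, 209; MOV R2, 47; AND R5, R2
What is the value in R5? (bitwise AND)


Register state trace:
  MOV R5, 209  → R5 = 209 (0b11010001)
  MOV R2, 47  → R2 = 47 (0b00101111)
  AND R5, R2  → R5 = 209 AND 47 = 1 (0b00000001)
Final: R5 = 1

1


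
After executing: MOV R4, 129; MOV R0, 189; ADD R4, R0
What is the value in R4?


Register state trace:
  MOV R4, 129  → R4 = 129
  MOV R0, 189  → R0 = 189
  ADD R4, R0  → R4 = 129 + 189 = 318
Final: R4 = 318

318


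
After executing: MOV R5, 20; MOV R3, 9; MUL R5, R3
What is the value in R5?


Register state trace:
  MOV R5, 20  → R5 = 20
  MOV R3, 9  → R3 = 9
  MUL R5, R3  → R5 = 20 * 9 = 180
Final: R5 = 180

180


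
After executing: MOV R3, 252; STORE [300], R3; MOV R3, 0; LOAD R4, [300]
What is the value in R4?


Register and memory trace:
  MOV R3, 252  → R3 = 252
  STORE [300], R3  → mem[300] = 252
  MOV R3, 0  → R3 = 0
  LOAD R4, [300]  → R4 = mem[300] = 252
Final: R4 = 252

252


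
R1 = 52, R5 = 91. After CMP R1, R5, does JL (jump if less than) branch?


Trace:
  R1 = 52, R5 = 91
  CMP R1, R5  → compares 52 vs 91
  JL checks: is 52 less than 91?
  52 < 91, so condition is true
Branch taken: Yes

Yes


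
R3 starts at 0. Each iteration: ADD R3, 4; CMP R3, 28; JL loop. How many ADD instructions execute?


Loop trace (R3 starts at 0, target 28, step 4):
  ADD #1: R3 = 0 + 4 = 4  → 4 < 28, loop
  ADD #2: R3 = 4 + 4 = 8  → 8 < 28, loop
  ADD #3: R3 = 8 + 4 = 12  → 12 < 28, loop
  ADD #4: R3 = 12 + 4 = 16  → 16 < 28, loop
  ADD #5: R3 = 16 + 4 = 20  → 20 < 28, loop
  ADD #6: R3 = 20 + 4 = 24  → 24 < 28, loop
  ADD #7: R3 = 24 + 4 = 28  → 28 >= 28, exit
Total ADD instructions: 7

7


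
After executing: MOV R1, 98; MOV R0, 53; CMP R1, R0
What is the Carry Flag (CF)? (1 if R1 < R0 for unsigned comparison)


Register state trace:
  MOV R1, 98  → R1 = 98
  MOV R0, 53  → R0 = 53
  CMP R1, R0  → unsigned 98 - 53: no borrow
  98 >= 53, so CF = 0
CF = 0

0


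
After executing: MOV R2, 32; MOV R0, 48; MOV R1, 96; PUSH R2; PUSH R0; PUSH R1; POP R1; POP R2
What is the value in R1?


Stack trace (top is rightmost):
  MOV R2, 32  → R2 = 32
  MOV R0, 48  → R0 = 48
  MOV R1, 96  → R1 = 96
  PUSH R2  → stack: [32]
  PUSH R0  → stack: [32, 48]
  PUSH R1  → stack: [32, 48, 96]
  POP R1  → R1 = 96, stack: [32, 48]
  POP R2  → R2 = 48, stack: [32]
Final: R1 = 96

96


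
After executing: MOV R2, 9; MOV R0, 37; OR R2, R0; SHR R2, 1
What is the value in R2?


Register state trace:
  MOV R2, 9  → R2 = 9 (0b00001001)
  MOV R0, 37  → R0 = 37 (0b00100101)
  OR R2, R0  → R2 = 9 OR 37 = 45 (0b00101101)
  SHR R2, 1  → R2 = 45 >> 1 = 22
Final: R2 = 22

22


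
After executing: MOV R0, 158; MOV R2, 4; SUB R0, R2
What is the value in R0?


Register state trace:
  MOV R0, 158  → R0 = 158
  MOV R2, 4  → R2 = 4
  SUB R0, R2  → R0 = 158 - 4 = 154
Final: R0 = 154

154


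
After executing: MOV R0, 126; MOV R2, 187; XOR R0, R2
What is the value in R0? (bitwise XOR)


Register state trace:
  MOV R0, 126  → R0 = 126 (0b01111110)
  MOV R2, 187  → R2 = 187 (0b10111011)
  XOR R0, R2  → R0 = 126 XOR 187 = 197 (0b11000101)
Final: R0 = 197

197


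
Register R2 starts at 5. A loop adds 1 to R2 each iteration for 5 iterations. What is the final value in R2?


Starting value: R2 = 5
  Iter 1: R2 = 5 + 1 = 6
  Iter 2: R2 = 6 + 1 = 7
  Iter 3: R2 = 7 + 1 = 8
  Iter 4: R2 = 8 + 1 = 9
  Iter 5: R2 = 9 + 1 = 10
Final: R2 = 10

10


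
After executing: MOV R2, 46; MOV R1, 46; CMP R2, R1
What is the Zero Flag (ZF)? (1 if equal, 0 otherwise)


Register state trace:
  MOV R2, 46  → R2 = 46
  MOV R1, 46  → R1 = 46
  CMP R2, R1  → computes 46 - 46 = 0
  Result is zero, so values are equal
ZF = 1

1


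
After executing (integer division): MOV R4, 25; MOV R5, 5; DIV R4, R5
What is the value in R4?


Register state trace:
  MOV R4, 25  → R4 = 25
  MOV R5, 5  → R5 = 5
  DIV R4, R5  → R4 = 25 // 5 = 5
Final: R4 = 5

5


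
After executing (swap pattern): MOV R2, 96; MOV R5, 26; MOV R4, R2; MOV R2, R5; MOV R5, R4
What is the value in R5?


Register state trace (swap pattern):
  MOV R2, 96  → R2 = 96
  MOV R5, 26  → R5 = 26
  MOV R4, R2  → R4 = 96  (save R2)
  MOV R2, R5  → R2 = 26  (R2 gets R5's value)
  MOV R5, R4  → R5 = 96  (R5 gets saved value)
Final: R5 = 96

96


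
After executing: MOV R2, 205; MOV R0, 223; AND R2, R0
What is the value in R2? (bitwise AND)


Register state trace:
  MOV R2, 205  → R2 = 205 (0b11001101)
  MOV R0, 223  → R0 = 223 (0b11011111)
  AND R2, R0  → R2 = 205 AND 223 = 205 (0b11001101)
Final: R2 = 205

205


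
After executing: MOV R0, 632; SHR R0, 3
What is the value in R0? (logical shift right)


Register state trace:
  MOV R0, 632  → R0 = 632
  SHR R0, 3  → R0 = 632 >> 3 = 632 // 2^3 = 79
Final: R0 = 79

79


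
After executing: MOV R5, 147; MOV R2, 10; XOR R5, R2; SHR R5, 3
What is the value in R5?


Register state trace:
  MOV R5, 147  → R5 = 147 (0b10010011)
  MOV R2, 10  → R2 = 10 (0b00001010)
  XOR R5, R2  → R5 = 147 XOR 10 = 153 (0b10011001)
  SHR R5, 3  → R5 = 153 >> 3 = 19
Final: R5 = 19

19


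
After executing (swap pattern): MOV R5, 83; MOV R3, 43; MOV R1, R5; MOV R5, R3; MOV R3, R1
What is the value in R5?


Register state trace (swap pattern):
  MOV R5, 83  → R5 = 83
  MOV R3, 43  → R3 = 43
  MOV R1, R5  → R1 = 83  (save R5)
  MOV R5, R3  → R5 = 43  (R5 gets R3's value)
  MOV R3, R1  → R3 = 83  (R3 gets saved value)
Final: R5 = 43

43


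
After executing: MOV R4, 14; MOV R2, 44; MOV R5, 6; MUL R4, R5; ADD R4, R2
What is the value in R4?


Register state trace:
  MOV R4, 14  → R4 = 14
  MOV R2, 44  → R2 = 44
  MOV R5, 6  → R5 = 6
  MUL R4, R5  → R4 = 14 * 6 = 84
  ADD R4, R2  → R4 = 84 + 44 = 128
Final: R4 = 128

128


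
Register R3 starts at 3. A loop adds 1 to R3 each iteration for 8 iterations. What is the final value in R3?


Starting value: R3 = 3
  Iter 1: R3 = 3 + 1 = 4
  Iter 2: R3 = 4 + 1 = 5
  Iter 3: R3 = 5 + 1 = 6
  Iter 4: R3 = 6 + 1 = 7
  Iter 5: R3 = 7 + 1 = 8
  Iter 6: R3 = 8 + 1 = 9
  Iter 7: R3 = 9 + 1 = 10
  Iter 8: R3 = 10 + 1 = 11
Final: R3 = 11

11


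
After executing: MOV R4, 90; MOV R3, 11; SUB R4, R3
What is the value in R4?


Register state trace:
  MOV R4, 90  → R4 = 90
  MOV R3, 11  → R3 = 11
  SUB R4, R3  → R4 = 90 - 11 = 79
Final: R4 = 79

79


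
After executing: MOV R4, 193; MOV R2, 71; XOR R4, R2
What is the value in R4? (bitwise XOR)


Register state trace:
  MOV R4, 193  → R4 = 193 (0b11000001)
  MOV R2, 71  → R2 = 71 (0b01000111)
  XOR R4, R2  → R4 = 193 XOR 71 = 134 (0b10000110)
Final: R4 = 134

134


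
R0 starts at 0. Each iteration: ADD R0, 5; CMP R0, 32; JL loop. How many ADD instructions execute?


Loop trace (R0 starts at 0, target 32, step 5):
  ADD #1: R0 = 0 + 5 = 5  → 5 < 32, loop
  ADD #2: R0 = 5 + 5 = 10  → 10 < 32, loop
  ADD #3: R0 = 10 + 5 = 15  → 15 < 32, loop
  ADD #4: R0 = 15 + 5 = 20  → 20 < 32, loop
  ADD #5: R0 = 20 + 5 = 25  → 25 < 32, loop
  ADD #6: R0 = 25 + 5 = 30  → 30 < 32, loop
  ADD #7: R0 = 30 + 5 = 35  → 35 >= 32, exit
Total ADD instructions: 7

7


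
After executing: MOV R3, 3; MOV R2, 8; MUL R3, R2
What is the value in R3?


Register state trace:
  MOV R3, 3  → R3 = 3
  MOV R2, 8  → R2 = 8
  MUL R3, R2  → R3 = 3 * 8 = 24
Final: R3 = 24

24


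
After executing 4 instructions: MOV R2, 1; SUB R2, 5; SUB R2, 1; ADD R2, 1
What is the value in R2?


Register state trace:
  MOV R2, 1  → R2 = 1
  SUB R2, 5  → R2 = 1 - 5 = -4
  SUB R2, 1  → R2 = -4 - 1 = -5
  ADD R2, 1  → R2 = -5 + 1 = -4
Final: R2 = -4

-4


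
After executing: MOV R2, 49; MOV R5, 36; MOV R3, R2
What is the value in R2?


Register state trace:
  MOV R2, 49  → R2 = 49
  MOV R5, 36  → R5 = 36
  MOV R3, R2  → R3 = 49
Final: R2 = 49

49


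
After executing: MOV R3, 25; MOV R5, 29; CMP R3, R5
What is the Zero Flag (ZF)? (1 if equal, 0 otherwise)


Register state trace:
  MOV R3, 25  → R3 = 25
  MOV R5, 29  → R5 = 29
  CMP R3, R5  → computes 25 - 29 = -4
  Result is nonzero, so values are not equal
ZF = 0

0


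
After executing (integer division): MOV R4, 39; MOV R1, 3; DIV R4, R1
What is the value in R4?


Register state trace:
  MOV R4, 39  → R4 = 39
  MOV R1, 3  → R1 = 3
  DIV R4, R1  → R4 = 39 // 3 = 13
Final: R4 = 13

13


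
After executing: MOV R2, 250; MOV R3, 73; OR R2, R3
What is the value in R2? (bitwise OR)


Register state trace:
  MOV R2, 250  → R2 = 250 (0b11111010)
  MOV R3, 73  → R3 = 73 (0b01001001)
  OR R2, R3   → R2 = 250 OR 73 = 251 (0b11111011)
Final: R2 = 251

251


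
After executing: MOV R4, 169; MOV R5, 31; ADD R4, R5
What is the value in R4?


Register state trace:
  MOV R4, 169  → R4 = 169
  MOV R5, 31  → R5 = 31
  ADD R4, R5  → R4 = 169 + 31 = 200
Final: R4 = 200

200


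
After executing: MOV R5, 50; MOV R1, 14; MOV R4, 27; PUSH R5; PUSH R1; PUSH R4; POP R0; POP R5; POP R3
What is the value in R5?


Stack trace (top is rightmost):
  MOV R5, 50  → R5 = 50
  MOV R1, 14  → R1 = 14
  MOV R4, 27  → R4 = 27
  PUSH R5  → stack: [50]
  PUSH R1  → stack: [50, 14]
  PUSH R4  → stack: [50, 14, 27]
  POP R0  → R0 = 27, stack: [50, 14]
  POP R5  → R5 = 14, stack: [50]
  POP R3  → R3 = 50, stack: []
Final: R5 = 14

14


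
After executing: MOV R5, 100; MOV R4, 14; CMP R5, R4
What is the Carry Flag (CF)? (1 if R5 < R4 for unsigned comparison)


Register state trace:
  MOV R5, 100  → R5 = 100
  MOV R4, 14  → R4 = 14
  CMP R5, R4  → unsigned 100 - 14: no borrow
  100 >= 14, so CF = 0
CF = 0

0


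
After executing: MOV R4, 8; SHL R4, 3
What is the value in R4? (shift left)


Register state trace:
  MOV R4, 8  → R4 = 8
  SHL R4, 3  → R4 = 8 << 3 = 8 * 2^3 = 64
Final: R4 = 64

64


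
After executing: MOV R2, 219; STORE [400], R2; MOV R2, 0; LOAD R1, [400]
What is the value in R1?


Register and memory trace:
  MOV R2, 219  → R2 = 219
  STORE [400], R2  → mem[400] = 219
  MOV R2, 0  → R2 = 0
  LOAD R1, [400]  → R1 = mem[400] = 219
Final: R1 = 219

219


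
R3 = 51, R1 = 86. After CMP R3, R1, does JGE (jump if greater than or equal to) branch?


Trace:
  R3 = 51, R1 = 86
  CMP R3, R1  → compares 51 vs 86
  JGE checks: is 51 greater than or equal to 86?
  51 < 86, so condition is false
Branch taken: No

No


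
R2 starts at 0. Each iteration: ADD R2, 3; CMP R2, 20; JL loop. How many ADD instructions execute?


Loop trace (R2 starts at 0, target 20, step 3):
  ADD #1: R2 = 0 + 3 = 3  → 3 < 20, loop
  ADD #2: R2 = 3 + 3 = 6  → 6 < 20, loop
  ADD #3: R2 = 6 + 3 = 9  → 9 < 20, loop
  ADD #4: R2 = 9 + 3 = 12  → 12 < 20, loop
  ADD #5: R2 = 12 + 3 = 15  → 15 < 20, loop
  ADD #6: R2 = 15 + 3 = 18  → 18 < 20, loop
  ADD #7: R2 = 18 + 3 = 21  → 21 >= 20, exit
Total ADD instructions: 7

7


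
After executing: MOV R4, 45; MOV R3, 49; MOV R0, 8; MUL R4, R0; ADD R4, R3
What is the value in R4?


Register state trace:
  MOV R4, 45  → R4 = 45
  MOV R3, 49  → R3 = 49
  MOV R0, 8  → R0 = 8
  MUL R4, R0  → R4 = 45 * 8 = 360
  ADD R4, R3  → R4 = 360 + 49 = 409
Final: R4 = 409

409


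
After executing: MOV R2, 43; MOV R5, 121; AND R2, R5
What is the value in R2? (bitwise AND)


Register state trace:
  MOV R2, 43  → R2 = 43 (0b00101011)
  MOV R5, 121  → R5 = 121 (0b01111001)
  AND R2, R5  → R2 = 43 AND 121 = 41 (0b00101001)
Final: R2 = 41

41


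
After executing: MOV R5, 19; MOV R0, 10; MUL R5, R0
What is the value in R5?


Register state trace:
  MOV R5, 19  → R5 = 19
  MOV R0, 10  → R0 = 10
  MUL R5, R0  → R5 = 19 * 10 = 190
Final: R5 = 190

190


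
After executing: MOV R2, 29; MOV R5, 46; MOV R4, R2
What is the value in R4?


Register state trace:
  MOV R2, 29  → R2 = 29
  MOV R5, 46  → R5 = 46
  MOV R4, R2  → R4 = 29
Final: R4 = 29

29


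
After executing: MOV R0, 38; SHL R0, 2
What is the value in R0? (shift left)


Register state trace:
  MOV R0, 38  → R0 = 38
  SHL R0, 2  → R0 = 38 << 2 = 38 * 2^2 = 152
Final: R0 = 152

152


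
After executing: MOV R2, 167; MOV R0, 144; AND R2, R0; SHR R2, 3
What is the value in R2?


Register state trace:
  MOV R2, 167  → R2 = 167 (0b10100111)
  MOV R0, 144  → R0 = 144 (0b10010000)
  AND R2, R0  → R2 = 167 AND 144 = 128 (0b10000000)
  SHR R2, 3  → R2 = 128 >> 3 = 16
Final: R2 = 16

16


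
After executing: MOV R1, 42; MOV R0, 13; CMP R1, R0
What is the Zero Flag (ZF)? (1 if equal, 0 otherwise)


Register state trace:
  MOV R1, 42  → R1 = 42
  MOV R0, 13  → R0 = 13
  CMP R1, R0  → computes 42 - 13 = 29
  Result is nonzero, so values are not equal
ZF = 0

0


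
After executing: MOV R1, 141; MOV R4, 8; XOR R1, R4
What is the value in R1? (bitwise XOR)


Register state trace:
  MOV R1, 141  → R1 = 141 (0b10001101)
  MOV R4, 8  → R4 = 8 (0b00001000)
  XOR R1, R4  → R1 = 141 XOR 8 = 133 (0b10000101)
Final: R1 = 133

133


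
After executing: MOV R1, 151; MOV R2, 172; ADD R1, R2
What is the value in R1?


Register state trace:
  MOV R1, 151  → R1 = 151
  MOV R2, 172  → R2 = 172
  ADD R1, R2  → R1 = 151 + 172 = 323
Final: R1 = 323

323


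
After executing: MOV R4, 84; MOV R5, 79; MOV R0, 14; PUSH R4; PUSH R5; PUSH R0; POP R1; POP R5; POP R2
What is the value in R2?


Stack trace (top is rightmost):
  MOV R4, 84  → R4 = 84
  MOV R5, 79  → R5 = 79
  MOV R0, 14  → R0 = 14
  PUSH R4  → stack: [84]
  PUSH R5  → stack: [84, 79]
  PUSH R0  → stack: [84, 79, 14]
  POP R1  → R1 = 14, stack: [84, 79]
  POP R5  → R5 = 79, stack: [84]
  POP R2  → R2 = 84, stack: []
Final: R2 = 84

84


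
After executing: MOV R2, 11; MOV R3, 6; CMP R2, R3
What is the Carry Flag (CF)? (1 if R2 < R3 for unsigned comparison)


Register state trace:
  MOV R2, 11  → R2 = 11
  MOV R3, 6  → R3 = 6
  CMP R2, R3  → unsigned 11 - 6: no borrow
  11 >= 6, so CF = 0
CF = 0

0


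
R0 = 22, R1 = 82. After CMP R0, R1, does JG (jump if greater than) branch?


Trace:
  R0 = 22, R1 = 82
  CMP R0, R1  → compares 22 vs 82
  JG checks: is 22 greater than 82?
  22 < 82, so condition is false
Branch taken: No

No


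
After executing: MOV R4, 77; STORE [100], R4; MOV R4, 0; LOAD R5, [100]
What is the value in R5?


Register and memory trace:
  MOV R4, 77  → R4 = 77
  STORE [100], R4  → mem[100] = 77
  MOV R4, 0  → R4 = 0
  LOAD R5, [100]  → R5 = mem[100] = 77
Final: R5 = 77

77


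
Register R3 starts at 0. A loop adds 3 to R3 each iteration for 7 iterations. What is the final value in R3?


Starting value: R3 = 0
  Iter 1: R3 = 0 + 3 = 3
  Iter 2: R3 = 3 + 3 = 6
  Iter 3: R3 = 6 + 3 = 9
  Iter 4: R3 = 9 + 3 = 12
  Iter 5: R3 = 12 + 3 = 15
  Iter 6: R3 = 15 + 3 = 18
  Iter 7: R3 = 18 + 3 = 21
Final: R3 = 21

21


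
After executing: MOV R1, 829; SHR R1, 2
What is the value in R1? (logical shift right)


Register state trace:
  MOV R1, 829  → R1 = 829
  SHR R1, 2  → R1 = 829 >> 2 = 829 // 2^2 = 207
Final: R1 = 207

207


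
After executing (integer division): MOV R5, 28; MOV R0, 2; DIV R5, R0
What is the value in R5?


Register state trace:
  MOV R5, 28  → R5 = 28
  MOV R0, 2  → R0 = 2
  DIV R5, R0  → R5 = 28 // 2 = 14
Final: R5 = 14

14


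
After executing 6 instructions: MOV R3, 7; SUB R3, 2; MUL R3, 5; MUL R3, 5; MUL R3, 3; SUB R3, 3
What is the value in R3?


Register state trace:
  MOV R3, 7  → R3 = 7
  SUB R3, 2  → R3 = 7 - 2 = 5
  MUL R3, 5  → R3 = 5 * 5 = 25
  MUL R3, 5  → R3 = 25 * 5 = 125
  MUL R3, 3  → R3 = 125 * 3 = 375
  SUB R3, 3  → R3 = 375 - 3 = 372
Final: R3 = 372

372


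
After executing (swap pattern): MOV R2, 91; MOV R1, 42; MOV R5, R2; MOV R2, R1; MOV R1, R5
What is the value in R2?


Register state trace (swap pattern):
  MOV R2, 91  → R2 = 91
  MOV R1, 42  → R1 = 42
  MOV R5, R2  → R5 = 91  (save R2)
  MOV R2, R1  → R2 = 42  (R2 gets R1's value)
  MOV R1, R5  → R1 = 91  (R1 gets saved value)
Final: R2 = 42

42


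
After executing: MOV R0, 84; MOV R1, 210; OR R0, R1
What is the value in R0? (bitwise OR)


Register state trace:
  MOV R0, 84  → R0 = 84 (0b01010100)
  MOV R1, 210  → R1 = 210 (0b11010010)
  OR R0, R1   → R0 = 84 OR 210 = 214 (0b11010110)
Final: R0 = 214

214


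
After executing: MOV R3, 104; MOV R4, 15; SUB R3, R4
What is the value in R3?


Register state trace:
  MOV R3, 104  → R3 = 104
  MOV R4, 15  → R4 = 15
  SUB R3, R4  → R3 = 104 - 15 = 89
Final: R3 = 89

89


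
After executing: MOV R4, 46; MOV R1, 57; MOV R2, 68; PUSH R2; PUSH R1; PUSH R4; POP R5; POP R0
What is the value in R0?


Stack trace (top is rightmost):
  MOV R4, 46  → R4 = 46
  MOV R1, 57  → R1 = 57
  MOV R2, 68  → R2 = 68
  PUSH R2  → stack: [68]
  PUSH R1  → stack: [68, 57]
  PUSH R4  → stack: [68, 57, 46]
  POP R5  → R5 = 46, stack: [68, 57]
  POP R0  → R0 = 57, stack: [68]
Final: R0 = 57

57


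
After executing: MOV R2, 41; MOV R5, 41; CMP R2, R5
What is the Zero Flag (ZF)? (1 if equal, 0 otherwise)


Register state trace:
  MOV R2, 41  → R2 = 41
  MOV R5, 41  → R5 = 41
  CMP R2, R5  → computes 41 - 41 = 0
  Result is zero, so values are equal
ZF = 1

1


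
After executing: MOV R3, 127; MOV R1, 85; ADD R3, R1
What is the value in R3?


Register state trace:
  MOV R3, 127  → R3 = 127
  MOV R1, 85  → R1 = 85
  ADD R3, R1  → R3 = 127 + 85 = 212
Final: R3 = 212

212


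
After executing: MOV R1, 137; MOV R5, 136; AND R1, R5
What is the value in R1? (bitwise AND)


Register state trace:
  MOV R1, 137  → R1 = 137 (0b10001001)
  MOV R5, 136  → R5 = 136 (0b10001000)
  AND R1, R5  → R1 = 137 AND 136 = 136 (0b10001000)
Final: R1 = 136

136


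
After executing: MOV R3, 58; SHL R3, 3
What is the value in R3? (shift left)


Register state trace:
  MOV R3, 58  → R3 = 58
  SHL R3, 3  → R3 = 58 << 3 = 58 * 2^3 = 464
Final: R3 = 464

464


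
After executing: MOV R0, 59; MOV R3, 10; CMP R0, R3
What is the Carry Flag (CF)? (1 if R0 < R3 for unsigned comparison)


Register state trace:
  MOV R0, 59  → R0 = 59
  MOV R3, 10  → R3 = 10
  CMP R0, R3  → unsigned 59 - 10: no borrow
  59 >= 10, so CF = 0
CF = 0

0


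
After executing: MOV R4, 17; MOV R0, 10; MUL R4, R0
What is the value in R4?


Register state trace:
  MOV R4, 17  → R4 = 17
  MOV R0, 10  → R0 = 10
  MUL R4, R0  → R4 = 17 * 10 = 170
Final: R4 = 170

170


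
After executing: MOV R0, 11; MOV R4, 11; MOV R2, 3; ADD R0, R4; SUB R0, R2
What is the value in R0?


Register state trace:
  MOV R0, 11  → R0 = 11
  MOV R4, 11  → R4 = 11
  MOV R2, 3  → R2 = 3
  ADD R0, R4  → R0 = 11 + 11 = 22
  SUB R0, R2  → R0 = 22 - 3 = 19
Final: R0 = 19

19


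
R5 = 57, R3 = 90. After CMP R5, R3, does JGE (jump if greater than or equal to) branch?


Trace:
  R5 = 57, R3 = 90
  CMP R5, R3  → compares 57 vs 90
  JGE checks: is 57 greater than or equal to 90?
  57 < 90, so condition is false
Branch taken: No

No


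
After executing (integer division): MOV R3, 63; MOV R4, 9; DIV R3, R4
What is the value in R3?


Register state trace:
  MOV R3, 63  → R3 = 63
  MOV R4, 9  → R4 = 9
  DIV R3, R4  → R3 = 63 // 9 = 7
Final: R3 = 7

7


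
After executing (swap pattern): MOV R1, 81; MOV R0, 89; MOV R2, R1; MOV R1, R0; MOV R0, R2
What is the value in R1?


Register state trace (swap pattern):
  MOV R1, 81  → R1 = 81
  MOV R0, 89  → R0 = 89
  MOV R2, R1  → R2 = 81  (save R1)
  MOV R1, R0  → R1 = 89  (R1 gets R0's value)
  MOV R0, R2  → R0 = 81  (R0 gets saved value)
Final: R1 = 89

89


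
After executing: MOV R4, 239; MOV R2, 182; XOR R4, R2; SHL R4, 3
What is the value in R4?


Register state trace:
  MOV R4, 239  → R4 = 239 (0b11101111)
  MOV R2, 182  → R2 = 182 (0b10110110)
  XOR R4, R2  → R4 = 239 XOR 182 = 89 (0b01011001)
  SHL R4, 3  → R4 = 89 << 3 = 712
Final: R4 = 712

712


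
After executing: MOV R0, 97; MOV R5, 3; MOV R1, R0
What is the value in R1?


Register state trace:
  MOV R0, 97  → R0 = 97
  MOV R5, 3  → R5 = 3
  MOV R1, R0  → R1 = 97
Final: R1 = 97

97


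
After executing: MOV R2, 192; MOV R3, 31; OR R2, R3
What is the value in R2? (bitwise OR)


Register state trace:
  MOV R2, 192  → R2 = 192 (0b11000000)
  MOV R3, 31  → R3 = 31 (0b00011111)
  OR R2, R3   → R2 = 192 OR 31 = 223 (0b11011111)
Final: R2 = 223

223


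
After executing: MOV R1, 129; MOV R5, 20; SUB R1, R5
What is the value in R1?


Register state trace:
  MOV R1, 129  → R1 = 129
  MOV R5, 20  → R5 = 20
  SUB R1, R5  → R1 = 129 - 20 = 109
Final: R1 = 109

109


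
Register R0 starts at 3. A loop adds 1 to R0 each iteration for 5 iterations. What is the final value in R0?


Starting value: R0 = 3
  Iter 1: R0 = 3 + 1 = 4
  Iter 2: R0 = 4 + 1 = 5
  Iter 3: R0 = 5 + 1 = 6
  Iter 4: R0 = 6 + 1 = 7
  Iter 5: R0 = 7 + 1 = 8
Final: R0 = 8

8


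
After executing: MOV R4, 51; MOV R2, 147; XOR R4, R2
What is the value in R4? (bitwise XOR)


Register state trace:
  MOV R4, 51  → R4 = 51 (0b00110011)
  MOV R2, 147  → R2 = 147 (0b10010011)
  XOR R4, R2  → R4 = 51 XOR 147 = 160 (0b10100000)
Final: R4 = 160

160


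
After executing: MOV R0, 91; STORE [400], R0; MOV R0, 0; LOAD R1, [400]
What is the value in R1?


Register and memory trace:
  MOV R0, 91  → R0 = 91
  STORE [400], R0  → mem[400] = 91
  MOV R0, 0  → R0 = 0
  LOAD R1, [400]  → R1 = mem[400] = 91
Final: R1 = 91

91


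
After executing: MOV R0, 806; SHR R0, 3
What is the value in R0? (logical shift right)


Register state trace:
  MOV R0, 806  → R0 = 806
  SHR R0, 3  → R0 = 806 >> 3 = 806 // 2^3 = 100
Final: R0 = 100

100


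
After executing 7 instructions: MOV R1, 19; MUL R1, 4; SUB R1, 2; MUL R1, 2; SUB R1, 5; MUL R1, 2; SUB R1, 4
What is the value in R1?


Register state trace:
  MOV R1, 19  → R1 = 19
  MUL R1, 4  → R1 = 19 * 4 = 76
  SUB R1, 2  → R1 = 76 - 2 = 74
  MUL R1, 2  → R1 = 74 * 2 = 148
  SUB R1, 5  → R1 = 148 - 5 = 143
  MUL R1, 2  → R1 = 143 * 2 = 286
  SUB R1, 4  → R1 = 286 - 4 = 282
Final: R1 = 282

282


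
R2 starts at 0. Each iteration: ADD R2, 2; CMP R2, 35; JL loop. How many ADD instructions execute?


Loop trace (R2 starts at 0, target 35, step 2):
  ADD #1: R2 = 0 + 2 = 2  → 2 < 35, loop
  ADD #2: R2 = 2 + 2 = 4  → 4 < 35, loop
  ADD #3: R2 = 4 + 2 = 6  → 6 < 35, loop
  ADD #4: R2 = 6 + 2 = 8  → 8 < 35, loop
  ADD #5: R2 = 8 + 2 = 10  → 10 < 35, loop
  ADD #6: R2 = 10 + 2 = 12  → 12 < 35, loop
  ADD #7: R2 = 12 + 2 = 14  → 14 < 35, loop
  ADD #8: R2 = 14 + 2 = 16  → 16 < 35, loop
  ADD #9: R2 = 16 + 2 = 18  → 18 < 35, loop
  ADD #10: R2 = 18 + 2 = 20  → 20 < 35, loop
  ADD #11: R2 = 20 + 2 = 22  → 22 < 35, loop
  ADD #12: R2 = 22 + 2 = 24  → 24 < 35, loop
  ADD #13: R2 = 24 + 2 = 26  → 26 < 35, loop
  ADD #14: R2 = 26 + 2 = 28  → 28 < 35, loop
  ADD #15: R2 = 28 + 2 = 30  → 30 < 35, loop
  ADD #16: R2 = 30 + 2 = 32  → 32 < 35, loop
  ADD #17: R2 = 32 + 2 = 34  → 34 < 35, loop
  ADD #18: R2 = 34 + 2 = 36  → 36 >= 35, exit
Total ADD instructions: 18

18
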